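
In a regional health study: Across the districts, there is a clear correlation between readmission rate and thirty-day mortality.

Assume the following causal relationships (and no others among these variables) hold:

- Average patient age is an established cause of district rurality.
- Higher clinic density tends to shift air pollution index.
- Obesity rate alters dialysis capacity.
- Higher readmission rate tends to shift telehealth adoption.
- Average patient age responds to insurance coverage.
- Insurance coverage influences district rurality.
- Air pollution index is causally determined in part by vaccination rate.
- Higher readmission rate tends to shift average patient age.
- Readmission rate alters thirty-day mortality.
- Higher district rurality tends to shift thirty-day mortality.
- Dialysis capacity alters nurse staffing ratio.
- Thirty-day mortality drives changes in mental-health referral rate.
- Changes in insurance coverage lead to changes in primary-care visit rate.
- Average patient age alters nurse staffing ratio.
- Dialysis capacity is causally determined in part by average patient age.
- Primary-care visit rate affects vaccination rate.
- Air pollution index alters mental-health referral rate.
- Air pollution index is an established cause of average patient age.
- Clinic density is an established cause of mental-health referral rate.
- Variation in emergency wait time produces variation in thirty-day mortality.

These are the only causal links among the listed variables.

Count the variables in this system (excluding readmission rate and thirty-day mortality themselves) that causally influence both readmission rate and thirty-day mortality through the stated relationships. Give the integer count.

0

No listed variable has a causal path to both readmission rate and thirty-day mortality, so there are no common causes.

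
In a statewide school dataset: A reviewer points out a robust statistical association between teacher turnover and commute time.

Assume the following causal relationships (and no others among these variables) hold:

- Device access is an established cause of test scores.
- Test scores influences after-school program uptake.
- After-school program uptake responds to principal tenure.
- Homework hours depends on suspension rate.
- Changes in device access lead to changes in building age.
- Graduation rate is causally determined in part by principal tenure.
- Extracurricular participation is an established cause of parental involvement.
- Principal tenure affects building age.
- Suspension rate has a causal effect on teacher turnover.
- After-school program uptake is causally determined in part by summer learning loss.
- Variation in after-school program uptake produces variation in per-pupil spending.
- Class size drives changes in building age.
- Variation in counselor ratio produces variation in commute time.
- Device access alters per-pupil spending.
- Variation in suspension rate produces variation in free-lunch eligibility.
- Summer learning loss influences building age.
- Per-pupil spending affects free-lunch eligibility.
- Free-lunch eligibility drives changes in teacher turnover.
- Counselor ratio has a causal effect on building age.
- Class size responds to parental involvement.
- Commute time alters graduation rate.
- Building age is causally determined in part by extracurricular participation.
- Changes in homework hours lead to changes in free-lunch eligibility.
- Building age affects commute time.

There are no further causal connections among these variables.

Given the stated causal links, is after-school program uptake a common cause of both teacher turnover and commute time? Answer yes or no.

no

After-school program uptake has no stated causal path to commute time. A confounder must cause both variables, so after-school program uptake does not qualify.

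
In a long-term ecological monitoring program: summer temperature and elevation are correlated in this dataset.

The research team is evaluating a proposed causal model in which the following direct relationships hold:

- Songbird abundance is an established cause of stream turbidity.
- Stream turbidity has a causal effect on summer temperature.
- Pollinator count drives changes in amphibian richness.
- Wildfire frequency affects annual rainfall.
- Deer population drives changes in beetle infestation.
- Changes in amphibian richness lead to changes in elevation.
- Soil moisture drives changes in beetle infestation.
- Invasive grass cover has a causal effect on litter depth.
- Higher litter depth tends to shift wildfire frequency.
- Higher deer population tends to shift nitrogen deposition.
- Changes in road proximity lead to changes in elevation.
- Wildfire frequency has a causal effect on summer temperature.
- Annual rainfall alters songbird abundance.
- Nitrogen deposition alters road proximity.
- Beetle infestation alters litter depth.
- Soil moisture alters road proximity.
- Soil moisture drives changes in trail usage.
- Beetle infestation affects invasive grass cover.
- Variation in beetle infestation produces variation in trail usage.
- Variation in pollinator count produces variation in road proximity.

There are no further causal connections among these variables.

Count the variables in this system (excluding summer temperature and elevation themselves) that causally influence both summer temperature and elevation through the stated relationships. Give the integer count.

2

The common causes are: deer population (to summer temperature via deer population → beetle infestation → litter depth → wildfire frequency → summer temperature; to elevation via deer population → nitrogen deposition → road proximity → elevation); soil moisture (to summer temperature via soil moisture → beetle infestation → litter depth → wildfire frequency → summer temperature; to elevation via soil moisture → road proximity → elevation).
Every other variable lacks a causal path to at least one of summer temperature and elevation.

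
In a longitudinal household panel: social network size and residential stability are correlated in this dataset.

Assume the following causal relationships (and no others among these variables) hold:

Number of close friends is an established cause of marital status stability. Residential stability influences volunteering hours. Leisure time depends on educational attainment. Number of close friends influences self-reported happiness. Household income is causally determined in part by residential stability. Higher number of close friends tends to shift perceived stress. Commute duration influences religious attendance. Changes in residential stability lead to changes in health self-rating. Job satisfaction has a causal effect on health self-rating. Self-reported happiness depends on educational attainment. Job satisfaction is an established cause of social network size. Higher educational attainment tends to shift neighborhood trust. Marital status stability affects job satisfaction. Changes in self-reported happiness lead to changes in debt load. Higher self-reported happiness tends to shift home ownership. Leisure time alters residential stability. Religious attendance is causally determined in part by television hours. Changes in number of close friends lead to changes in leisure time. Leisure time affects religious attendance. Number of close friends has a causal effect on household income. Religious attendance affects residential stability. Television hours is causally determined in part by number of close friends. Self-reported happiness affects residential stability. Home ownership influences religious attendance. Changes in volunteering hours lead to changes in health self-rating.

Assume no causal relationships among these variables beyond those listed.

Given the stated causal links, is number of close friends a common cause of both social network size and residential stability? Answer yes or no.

Number of close friends has a causal path to social network size (number of close friends → marital status stability → job satisfaction → social network size) and to residential stability (number of close friends → leisure time → residential stability), so it is a common cause of both — a confounder.

yes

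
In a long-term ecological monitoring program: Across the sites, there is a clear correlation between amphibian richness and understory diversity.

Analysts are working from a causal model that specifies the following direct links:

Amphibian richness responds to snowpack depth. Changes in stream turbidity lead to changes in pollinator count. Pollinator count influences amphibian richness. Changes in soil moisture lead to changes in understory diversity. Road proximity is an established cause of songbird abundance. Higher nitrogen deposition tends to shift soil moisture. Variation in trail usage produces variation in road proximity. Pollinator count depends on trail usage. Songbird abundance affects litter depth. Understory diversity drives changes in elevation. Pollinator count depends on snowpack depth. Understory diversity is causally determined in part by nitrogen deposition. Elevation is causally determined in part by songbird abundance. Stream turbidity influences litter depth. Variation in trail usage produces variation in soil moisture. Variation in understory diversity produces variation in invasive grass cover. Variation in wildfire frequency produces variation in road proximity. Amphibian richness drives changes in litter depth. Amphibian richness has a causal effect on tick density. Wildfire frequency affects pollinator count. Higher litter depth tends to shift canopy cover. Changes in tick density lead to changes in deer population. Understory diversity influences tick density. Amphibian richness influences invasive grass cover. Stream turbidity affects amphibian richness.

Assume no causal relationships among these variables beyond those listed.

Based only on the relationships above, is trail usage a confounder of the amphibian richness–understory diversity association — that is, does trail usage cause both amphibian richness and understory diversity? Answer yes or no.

yes

Trail usage has a causal path to amphibian richness (trail usage → pollinator count → amphibian richness) and to understory diversity (trail usage → soil moisture → understory diversity), so it is a common cause of both — a confounder.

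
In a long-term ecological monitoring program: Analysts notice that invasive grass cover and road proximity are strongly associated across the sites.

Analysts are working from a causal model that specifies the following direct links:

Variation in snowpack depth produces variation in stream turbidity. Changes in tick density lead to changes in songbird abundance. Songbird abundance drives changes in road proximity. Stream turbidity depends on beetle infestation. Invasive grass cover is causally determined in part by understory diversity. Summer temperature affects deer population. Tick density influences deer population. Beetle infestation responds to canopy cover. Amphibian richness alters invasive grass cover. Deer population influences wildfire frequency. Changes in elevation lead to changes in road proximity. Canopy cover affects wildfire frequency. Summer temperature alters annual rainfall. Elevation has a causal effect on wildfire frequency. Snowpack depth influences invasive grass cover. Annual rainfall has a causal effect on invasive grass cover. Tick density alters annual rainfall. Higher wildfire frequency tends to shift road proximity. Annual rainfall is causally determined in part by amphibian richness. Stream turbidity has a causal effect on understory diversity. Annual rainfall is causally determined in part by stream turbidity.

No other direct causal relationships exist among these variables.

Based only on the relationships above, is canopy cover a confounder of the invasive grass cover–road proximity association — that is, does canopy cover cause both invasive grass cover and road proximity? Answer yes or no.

yes

Canopy cover has a causal path to invasive grass cover (canopy cover → beetle infestation → stream turbidity → annual rainfall → invasive grass cover) and to road proximity (canopy cover → wildfire frequency → road proximity), so it is a common cause of both — a confounder.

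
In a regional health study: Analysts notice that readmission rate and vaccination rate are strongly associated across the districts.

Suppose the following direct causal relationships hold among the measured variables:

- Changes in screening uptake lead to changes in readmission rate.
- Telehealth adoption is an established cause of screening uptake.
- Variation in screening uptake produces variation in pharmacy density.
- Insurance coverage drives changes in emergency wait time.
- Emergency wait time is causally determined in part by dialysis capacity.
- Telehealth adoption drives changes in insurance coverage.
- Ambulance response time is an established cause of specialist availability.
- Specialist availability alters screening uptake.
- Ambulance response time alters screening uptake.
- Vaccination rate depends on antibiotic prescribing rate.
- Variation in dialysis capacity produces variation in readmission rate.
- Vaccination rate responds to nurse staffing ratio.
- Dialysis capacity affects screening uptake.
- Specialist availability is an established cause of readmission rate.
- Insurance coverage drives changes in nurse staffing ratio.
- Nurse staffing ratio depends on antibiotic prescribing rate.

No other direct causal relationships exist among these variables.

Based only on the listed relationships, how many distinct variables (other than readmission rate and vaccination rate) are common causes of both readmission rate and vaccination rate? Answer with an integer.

The common causes are: telehealth adoption (to readmission rate via telehealth adoption → screening uptake → readmission rate; to vaccination rate via telehealth adoption → insurance coverage → nurse staffing ratio → vaccination rate).
Every other variable lacks a causal path to at least one of readmission rate and vaccination rate.

1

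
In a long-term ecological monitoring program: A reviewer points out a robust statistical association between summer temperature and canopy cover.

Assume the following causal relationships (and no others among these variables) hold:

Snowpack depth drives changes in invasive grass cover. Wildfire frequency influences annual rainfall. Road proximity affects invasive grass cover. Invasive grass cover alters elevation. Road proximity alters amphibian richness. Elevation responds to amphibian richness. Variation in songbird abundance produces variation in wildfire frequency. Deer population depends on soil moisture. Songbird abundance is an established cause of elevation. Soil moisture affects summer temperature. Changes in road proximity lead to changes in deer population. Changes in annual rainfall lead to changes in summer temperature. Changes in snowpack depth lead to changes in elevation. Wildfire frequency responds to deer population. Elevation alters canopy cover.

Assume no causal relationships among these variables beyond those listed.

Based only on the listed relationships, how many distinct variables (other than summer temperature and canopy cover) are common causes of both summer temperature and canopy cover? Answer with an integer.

2

The common causes are: road proximity (to summer temperature via road proximity → deer population → wildfire frequency → annual rainfall → summer temperature; to canopy cover via road proximity → invasive grass cover → elevation → canopy cover); songbird abundance (to summer temperature via songbird abundance → wildfire frequency → annual rainfall → summer temperature; to canopy cover via songbird abundance → elevation → canopy cover).
Every other variable lacks a causal path to at least one of summer temperature and canopy cover.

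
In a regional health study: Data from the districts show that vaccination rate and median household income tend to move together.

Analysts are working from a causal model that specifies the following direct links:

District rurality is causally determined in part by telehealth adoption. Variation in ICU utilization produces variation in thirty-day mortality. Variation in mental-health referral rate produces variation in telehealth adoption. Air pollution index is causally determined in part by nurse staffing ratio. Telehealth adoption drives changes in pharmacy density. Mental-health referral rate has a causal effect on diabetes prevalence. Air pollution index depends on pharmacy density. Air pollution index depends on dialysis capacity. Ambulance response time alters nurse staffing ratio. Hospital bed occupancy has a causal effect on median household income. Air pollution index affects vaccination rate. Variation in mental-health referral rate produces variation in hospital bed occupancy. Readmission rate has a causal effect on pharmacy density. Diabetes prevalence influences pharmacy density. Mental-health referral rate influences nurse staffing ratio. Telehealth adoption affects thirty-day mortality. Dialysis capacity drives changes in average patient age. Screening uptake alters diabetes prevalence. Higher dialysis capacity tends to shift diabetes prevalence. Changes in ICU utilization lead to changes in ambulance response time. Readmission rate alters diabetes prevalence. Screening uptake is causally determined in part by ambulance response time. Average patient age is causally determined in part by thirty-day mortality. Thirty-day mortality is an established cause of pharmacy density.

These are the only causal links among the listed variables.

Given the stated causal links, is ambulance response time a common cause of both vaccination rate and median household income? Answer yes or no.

no

Ambulance response time has no stated causal path to median household income. A confounder must cause both variables, so ambulance response time does not qualify.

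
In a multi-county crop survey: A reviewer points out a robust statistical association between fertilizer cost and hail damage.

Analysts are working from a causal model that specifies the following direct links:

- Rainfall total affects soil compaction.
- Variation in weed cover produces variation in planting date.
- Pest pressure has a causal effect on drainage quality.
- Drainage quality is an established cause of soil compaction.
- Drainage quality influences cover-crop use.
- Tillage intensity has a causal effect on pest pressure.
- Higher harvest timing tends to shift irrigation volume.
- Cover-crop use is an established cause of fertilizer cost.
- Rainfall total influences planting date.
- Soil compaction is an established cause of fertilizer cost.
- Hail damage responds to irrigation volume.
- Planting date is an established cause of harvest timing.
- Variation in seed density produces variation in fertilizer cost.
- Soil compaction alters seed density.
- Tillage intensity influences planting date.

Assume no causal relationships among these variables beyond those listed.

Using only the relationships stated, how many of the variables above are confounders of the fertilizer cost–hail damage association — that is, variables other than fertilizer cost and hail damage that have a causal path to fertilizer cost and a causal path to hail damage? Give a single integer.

The common causes are: rainfall total (to fertilizer cost via rainfall total → soil compaction → fertilizer cost; to hail damage via rainfall total → planting date → harvest timing → irrigation volume → hail damage); tillage intensity (to fertilizer cost via tillage intensity → pest pressure → drainage quality → soil compaction → fertilizer cost; to hail damage via tillage intensity → planting date → harvest timing → irrigation volume → hail damage).
Every other variable lacks a causal path to at least one of fertilizer cost and hail damage.

2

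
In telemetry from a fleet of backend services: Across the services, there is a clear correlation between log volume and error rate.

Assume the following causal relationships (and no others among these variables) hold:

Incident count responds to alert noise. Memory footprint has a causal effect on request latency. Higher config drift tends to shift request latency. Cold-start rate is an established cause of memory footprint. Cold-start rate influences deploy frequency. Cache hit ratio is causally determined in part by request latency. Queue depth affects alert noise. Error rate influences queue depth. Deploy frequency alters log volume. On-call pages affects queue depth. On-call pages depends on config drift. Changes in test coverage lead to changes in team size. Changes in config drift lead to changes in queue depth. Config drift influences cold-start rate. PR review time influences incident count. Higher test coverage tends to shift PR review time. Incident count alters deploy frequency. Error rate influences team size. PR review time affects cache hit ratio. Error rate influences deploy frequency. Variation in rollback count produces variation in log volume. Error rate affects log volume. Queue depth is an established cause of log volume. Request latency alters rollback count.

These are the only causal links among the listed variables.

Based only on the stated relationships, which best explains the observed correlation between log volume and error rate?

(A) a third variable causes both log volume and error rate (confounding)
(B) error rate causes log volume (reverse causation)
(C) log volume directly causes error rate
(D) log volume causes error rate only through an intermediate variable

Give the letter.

The stated link runs error rate → log volume; log volume has no causal path to error rate. No variable causes both, so confounding is ruled out. The correlation reflects reverse causation.

B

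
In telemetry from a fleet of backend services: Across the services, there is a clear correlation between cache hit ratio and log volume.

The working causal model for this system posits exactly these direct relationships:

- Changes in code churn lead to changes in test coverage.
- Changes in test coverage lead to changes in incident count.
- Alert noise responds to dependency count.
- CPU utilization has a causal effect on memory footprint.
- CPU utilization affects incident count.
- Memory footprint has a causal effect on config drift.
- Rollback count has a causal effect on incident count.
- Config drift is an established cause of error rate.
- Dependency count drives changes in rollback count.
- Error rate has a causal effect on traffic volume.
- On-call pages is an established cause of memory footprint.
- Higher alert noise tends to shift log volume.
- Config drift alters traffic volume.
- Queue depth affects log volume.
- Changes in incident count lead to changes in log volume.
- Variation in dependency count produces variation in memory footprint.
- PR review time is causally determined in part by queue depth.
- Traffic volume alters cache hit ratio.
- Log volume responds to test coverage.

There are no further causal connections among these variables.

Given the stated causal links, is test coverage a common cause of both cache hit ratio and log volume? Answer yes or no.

Test coverage has no stated causal path to cache hit ratio. A confounder must cause both variables, so test coverage does not qualify.

no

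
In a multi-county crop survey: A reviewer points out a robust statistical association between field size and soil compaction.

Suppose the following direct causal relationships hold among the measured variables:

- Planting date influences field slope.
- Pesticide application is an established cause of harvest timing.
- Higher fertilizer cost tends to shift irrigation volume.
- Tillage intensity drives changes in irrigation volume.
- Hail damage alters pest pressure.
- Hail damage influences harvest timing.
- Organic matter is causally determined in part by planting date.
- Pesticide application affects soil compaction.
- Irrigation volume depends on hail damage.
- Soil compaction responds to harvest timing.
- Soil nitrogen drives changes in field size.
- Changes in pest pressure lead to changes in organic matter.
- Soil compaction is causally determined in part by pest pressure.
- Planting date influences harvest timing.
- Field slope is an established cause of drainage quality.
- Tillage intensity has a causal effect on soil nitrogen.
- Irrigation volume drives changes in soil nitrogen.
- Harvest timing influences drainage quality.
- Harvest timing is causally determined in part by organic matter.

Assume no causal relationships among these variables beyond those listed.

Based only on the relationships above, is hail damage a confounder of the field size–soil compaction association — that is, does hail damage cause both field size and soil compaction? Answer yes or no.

yes

Hail damage has a causal path to field size (hail damage → irrigation volume → soil nitrogen → field size) and to soil compaction (hail damage → pest pressure → soil compaction), so it is a common cause of both — a confounder.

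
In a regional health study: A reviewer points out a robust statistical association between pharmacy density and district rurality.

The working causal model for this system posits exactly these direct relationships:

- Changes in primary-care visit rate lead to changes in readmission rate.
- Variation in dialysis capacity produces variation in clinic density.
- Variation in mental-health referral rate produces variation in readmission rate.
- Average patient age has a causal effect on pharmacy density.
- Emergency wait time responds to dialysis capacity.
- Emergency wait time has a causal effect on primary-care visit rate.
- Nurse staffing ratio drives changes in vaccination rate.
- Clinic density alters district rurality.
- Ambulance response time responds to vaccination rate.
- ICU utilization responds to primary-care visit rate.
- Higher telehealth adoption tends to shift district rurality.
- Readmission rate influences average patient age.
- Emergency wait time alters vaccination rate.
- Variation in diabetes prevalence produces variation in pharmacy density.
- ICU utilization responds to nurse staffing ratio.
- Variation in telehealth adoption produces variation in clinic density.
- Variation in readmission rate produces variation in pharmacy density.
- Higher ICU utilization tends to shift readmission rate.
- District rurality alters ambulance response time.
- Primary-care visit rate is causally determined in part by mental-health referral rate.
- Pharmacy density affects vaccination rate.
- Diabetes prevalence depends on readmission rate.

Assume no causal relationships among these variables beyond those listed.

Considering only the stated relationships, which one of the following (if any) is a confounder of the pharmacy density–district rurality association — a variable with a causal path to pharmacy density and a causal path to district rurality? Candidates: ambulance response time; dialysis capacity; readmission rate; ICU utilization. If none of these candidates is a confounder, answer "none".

dialysis capacity

Dialysis capacity causes pharmacy density (dialysis capacity → emergency wait time → primary-care visit rate → readmission rate → pharmacy density) and also causes district rurality (dialysis capacity → clinic density → district rurality); it is a common cause of both.
Each of the other candidates lacks a causal path to at least one of pharmacy density and district rurality, so they do not confound the relationship.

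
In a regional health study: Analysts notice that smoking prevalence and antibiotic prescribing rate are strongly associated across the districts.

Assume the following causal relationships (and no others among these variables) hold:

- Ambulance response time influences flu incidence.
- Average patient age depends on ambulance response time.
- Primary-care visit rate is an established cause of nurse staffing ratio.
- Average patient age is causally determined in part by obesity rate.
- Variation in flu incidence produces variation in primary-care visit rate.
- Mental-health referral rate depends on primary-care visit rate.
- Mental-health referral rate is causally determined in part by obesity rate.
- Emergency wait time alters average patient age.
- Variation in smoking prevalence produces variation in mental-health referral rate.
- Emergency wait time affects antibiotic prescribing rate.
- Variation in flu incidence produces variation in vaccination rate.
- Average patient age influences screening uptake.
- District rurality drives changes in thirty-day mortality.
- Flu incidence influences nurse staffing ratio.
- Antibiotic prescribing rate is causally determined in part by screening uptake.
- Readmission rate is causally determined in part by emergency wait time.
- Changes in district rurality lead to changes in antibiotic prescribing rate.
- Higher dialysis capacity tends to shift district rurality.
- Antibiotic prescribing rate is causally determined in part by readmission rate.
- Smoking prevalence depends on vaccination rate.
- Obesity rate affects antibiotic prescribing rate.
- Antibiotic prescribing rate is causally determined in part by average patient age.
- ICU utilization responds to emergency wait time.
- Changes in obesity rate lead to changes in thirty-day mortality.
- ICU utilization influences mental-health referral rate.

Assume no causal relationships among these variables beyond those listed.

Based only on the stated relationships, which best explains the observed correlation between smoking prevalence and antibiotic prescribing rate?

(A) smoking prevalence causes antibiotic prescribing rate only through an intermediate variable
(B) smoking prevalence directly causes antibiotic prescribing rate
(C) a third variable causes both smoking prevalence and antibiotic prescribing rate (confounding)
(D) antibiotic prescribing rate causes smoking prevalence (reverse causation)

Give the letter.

Ambulance response time causes smoking prevalence (ambulance response time → flu incidence → vaccination rate → smoking prevalence) and antibiotic prescribing rate (ambulance response time → average patient age → antibiotic prescribing rate) — a common cause creating the correlation.
There is no stated path from smoking prevalence to antibiotic prescribing rate or from antibiotic prescribing rate to smoking prevalence, so neither direct nor reverse causation applies.

C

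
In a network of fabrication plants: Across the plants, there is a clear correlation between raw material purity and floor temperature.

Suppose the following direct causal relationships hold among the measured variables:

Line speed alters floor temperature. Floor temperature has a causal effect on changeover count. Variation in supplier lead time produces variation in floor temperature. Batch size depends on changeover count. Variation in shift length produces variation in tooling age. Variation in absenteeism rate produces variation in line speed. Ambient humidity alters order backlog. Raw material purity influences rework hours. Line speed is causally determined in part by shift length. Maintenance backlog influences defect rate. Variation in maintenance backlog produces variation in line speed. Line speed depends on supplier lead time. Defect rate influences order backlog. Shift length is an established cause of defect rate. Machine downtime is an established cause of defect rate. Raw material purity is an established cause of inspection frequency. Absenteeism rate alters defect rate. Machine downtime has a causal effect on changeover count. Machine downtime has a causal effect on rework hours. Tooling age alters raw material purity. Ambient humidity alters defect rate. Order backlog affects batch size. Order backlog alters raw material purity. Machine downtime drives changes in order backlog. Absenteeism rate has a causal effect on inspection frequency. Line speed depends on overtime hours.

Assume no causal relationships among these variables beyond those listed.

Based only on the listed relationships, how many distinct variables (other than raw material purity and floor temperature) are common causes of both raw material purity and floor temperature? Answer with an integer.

The common causes are: absenteeism rate (to raw material purity via absenteeism rate → defect rate → order backlog → raw material purity; to floor temperature via absenteeism rate → line speed → floor temperature); maintenance backlog (to raw material purity via maintenance backlog → defect rate → order backlog → raw material purity; to floor temperature via maintenance backlog → line speed → floor temperature); shift length (to raw material purity via shift length → tooling age → raw material purity; to floor temperature via shift length → line speed → floor temperature).
Every other variable lacks a causal path to at least one of raw material purity and floor temperature.

3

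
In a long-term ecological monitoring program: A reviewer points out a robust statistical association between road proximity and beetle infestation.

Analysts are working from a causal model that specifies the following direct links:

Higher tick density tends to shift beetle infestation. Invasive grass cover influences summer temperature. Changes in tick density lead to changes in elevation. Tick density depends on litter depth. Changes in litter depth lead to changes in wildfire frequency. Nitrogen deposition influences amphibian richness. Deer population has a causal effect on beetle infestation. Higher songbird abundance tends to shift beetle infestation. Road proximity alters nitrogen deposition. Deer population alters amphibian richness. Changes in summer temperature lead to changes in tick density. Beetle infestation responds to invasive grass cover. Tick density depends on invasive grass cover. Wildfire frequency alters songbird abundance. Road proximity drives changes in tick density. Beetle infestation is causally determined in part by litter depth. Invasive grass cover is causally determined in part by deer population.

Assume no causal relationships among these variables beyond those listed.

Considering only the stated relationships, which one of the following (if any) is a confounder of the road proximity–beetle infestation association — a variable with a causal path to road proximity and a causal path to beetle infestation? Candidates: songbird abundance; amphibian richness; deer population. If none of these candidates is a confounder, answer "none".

none

None of the listed candidates has causal paths to both road proximity and beetle infestation in the stated relationships, so none is a common cause.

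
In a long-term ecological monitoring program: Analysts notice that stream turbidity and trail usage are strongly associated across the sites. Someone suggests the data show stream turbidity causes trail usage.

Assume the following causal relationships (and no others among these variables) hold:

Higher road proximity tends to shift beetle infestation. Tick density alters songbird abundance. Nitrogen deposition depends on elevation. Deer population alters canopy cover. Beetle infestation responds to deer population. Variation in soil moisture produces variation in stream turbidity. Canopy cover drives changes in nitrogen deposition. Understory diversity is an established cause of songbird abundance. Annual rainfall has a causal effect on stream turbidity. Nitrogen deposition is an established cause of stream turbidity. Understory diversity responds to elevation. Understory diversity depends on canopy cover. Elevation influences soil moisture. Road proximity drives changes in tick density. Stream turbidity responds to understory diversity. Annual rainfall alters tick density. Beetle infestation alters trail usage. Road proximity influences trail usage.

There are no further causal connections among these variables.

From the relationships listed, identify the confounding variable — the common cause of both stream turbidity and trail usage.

deer population

Deer population has a causal path to stream turbidity (deer population → canopy cover → nitrogen deposition → stream turbidity) and a separate causal path to trail usage (deer population → beetle infestation → trail usage), so it is a common cause of both.
No stated relationship gives stream turbidity a causal route to trail usage, so the correlation is explained by the shared upstream cause rather than a direct effect.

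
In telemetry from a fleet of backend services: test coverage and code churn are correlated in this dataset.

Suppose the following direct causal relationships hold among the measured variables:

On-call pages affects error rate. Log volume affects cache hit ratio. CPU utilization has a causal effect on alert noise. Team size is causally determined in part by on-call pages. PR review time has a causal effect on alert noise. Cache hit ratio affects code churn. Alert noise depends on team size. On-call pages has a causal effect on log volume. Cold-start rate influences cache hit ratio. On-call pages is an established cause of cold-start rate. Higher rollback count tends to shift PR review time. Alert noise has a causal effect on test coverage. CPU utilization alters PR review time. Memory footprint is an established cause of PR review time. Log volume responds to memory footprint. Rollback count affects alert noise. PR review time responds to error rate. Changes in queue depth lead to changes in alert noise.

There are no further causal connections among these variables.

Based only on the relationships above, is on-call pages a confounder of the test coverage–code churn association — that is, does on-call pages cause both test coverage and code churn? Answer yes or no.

yes

On-call pages has a causal path to test coverage (on-call pages → team size → alert noise → test coverage) and to code churn (on-call pages → log volume → cache hit ratio → code churn), so it is a common cause of both — a confounder.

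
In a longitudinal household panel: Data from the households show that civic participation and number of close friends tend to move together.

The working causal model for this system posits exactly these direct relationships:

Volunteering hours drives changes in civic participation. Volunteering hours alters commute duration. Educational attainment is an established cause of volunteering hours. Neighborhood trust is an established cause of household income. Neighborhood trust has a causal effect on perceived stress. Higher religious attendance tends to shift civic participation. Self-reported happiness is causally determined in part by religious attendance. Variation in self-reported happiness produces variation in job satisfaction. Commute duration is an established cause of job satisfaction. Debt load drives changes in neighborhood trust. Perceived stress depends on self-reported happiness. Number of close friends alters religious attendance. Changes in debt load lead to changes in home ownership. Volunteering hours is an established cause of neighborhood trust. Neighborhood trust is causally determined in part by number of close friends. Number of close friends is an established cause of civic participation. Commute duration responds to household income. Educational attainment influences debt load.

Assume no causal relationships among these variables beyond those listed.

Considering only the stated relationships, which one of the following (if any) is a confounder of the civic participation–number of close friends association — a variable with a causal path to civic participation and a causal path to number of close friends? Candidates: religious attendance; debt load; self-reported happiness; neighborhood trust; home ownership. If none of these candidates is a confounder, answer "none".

none

None of the listed candidates has causal paths to both civic participation and number of close friends in the stated relationships, so none is a common cause.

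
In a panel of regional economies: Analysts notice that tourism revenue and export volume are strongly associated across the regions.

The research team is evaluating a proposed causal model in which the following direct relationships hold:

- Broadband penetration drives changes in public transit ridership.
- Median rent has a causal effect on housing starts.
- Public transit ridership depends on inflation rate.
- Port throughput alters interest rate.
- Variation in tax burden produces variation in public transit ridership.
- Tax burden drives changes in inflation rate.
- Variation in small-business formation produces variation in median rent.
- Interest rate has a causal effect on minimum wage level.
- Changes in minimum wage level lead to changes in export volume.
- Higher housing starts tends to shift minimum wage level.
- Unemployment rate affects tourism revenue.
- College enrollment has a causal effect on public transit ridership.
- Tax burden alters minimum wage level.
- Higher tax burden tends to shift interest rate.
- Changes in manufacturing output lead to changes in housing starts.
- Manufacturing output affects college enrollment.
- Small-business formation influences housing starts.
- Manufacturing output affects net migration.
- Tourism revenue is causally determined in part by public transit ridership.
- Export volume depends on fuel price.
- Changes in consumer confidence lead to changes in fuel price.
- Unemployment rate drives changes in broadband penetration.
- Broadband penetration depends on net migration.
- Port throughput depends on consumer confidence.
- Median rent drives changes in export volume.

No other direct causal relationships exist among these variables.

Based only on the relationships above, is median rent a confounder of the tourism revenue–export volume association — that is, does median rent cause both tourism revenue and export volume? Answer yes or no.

Median rent has no stated causal path to tourism revenue. A confounder must cause both variables, so median rent does not qualify.

no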